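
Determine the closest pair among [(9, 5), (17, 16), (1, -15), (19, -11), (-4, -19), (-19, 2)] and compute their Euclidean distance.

Computing all pairwise distances among 6 points:

d((9, 5), (17, 16)) = 13.6015
d((9, 5), (1, -15)) = 21.5407
d((9, 5), (19, -11)) = 18.868
d((9, 5), (-4, -19)) = 27.2947
d((9, 5), (-19, 2)) = 28.1603
d((17, 16), (1, -15)) = 34.8855
d((17, 16), (19, -11)) = 27.074
d((17, 16), (-4, -19)) = 40.8167
d((17, 16), (-19, 2)) = 38.6264
d((1, -15), (19, -11)) = 18.4391
d((1, -15), (-4, -19)) = 6.4031 <-- minimum
d((1, -15), (-19, 2)) = 26.2488
d((19, -11), (-4, -19)) = 24.3516
d((19, -11), (-19, 2)) = 40.1622
d((-4, -19), (-19, 2)) = 25.807

Closest pair: (1, -15) and (-4, -19) with distance 6.4031

The closest pair is (1, -15) and (-4, -19) with Euclidean distance 6.4031. For 6 points, brute-force pairwise comparison is shown above. For large n, the divide-and-conquer algorithm (sort by x, recurse on halves, check the dividing strip) achieves O(n log n).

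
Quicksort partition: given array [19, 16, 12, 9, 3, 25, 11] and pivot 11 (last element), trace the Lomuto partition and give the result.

Lomuto partition with pivot = 11:

Initial array: [19, 16, 12, 9, 3, 25, 11]

arr[0]=19 > 11: no swap
arr[1]=16 > 11: no swap
arr[2]=12 > 11: no swap
arr[3]=9 <= 11: swap with position 0, array becomes [9, 16, 12, 19, 3, 25, 11]
arr[4]=3 <= 11: swap with position 1, array becomes [9, 3, 12, 19, 16, 25, 11]
arr[5]=25 > 11: no swap

Place pivot at position 2: [9, 3, 11, 19, 16, 25, 12]
Pivot position: 2

After partitioning with pivot 11, the array becomes [9, 3, 11, 19, 16, 25, 12]. The pivot is placed at index 2. All elements to the left of the pivot are <= 11, and all elements to the right are > 11.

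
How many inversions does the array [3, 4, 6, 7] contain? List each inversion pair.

Finding inversions in [3, 4, 6, 7]:


Total inversions: 0

The array has 0 inversions. It is already sorted.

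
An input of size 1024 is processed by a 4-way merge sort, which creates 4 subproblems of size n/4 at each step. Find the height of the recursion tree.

For divide and conquer with division factor 4:

Problem sizes at each level:
Level 0: 1024
Level 1: 256
Level 2: 64
Level 3: 16
Level 4: 4
Level 5: 1

The root is level 0 and the size-1 base case is level 5 (the tree spans levels 0 through 5, i.e. 6 levels counting the root), so the depth is the number of divisions: log_4(1024) = 5

The recursion tree depth is log_4(1024) = 5. At each level, the problem size is divided by 4, so it takes 5 divisions to reduce to a base case of size 1. The algorithm makes 4 recursive calls at each level.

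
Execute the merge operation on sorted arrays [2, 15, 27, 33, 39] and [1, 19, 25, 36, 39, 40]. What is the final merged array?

Merging process:

Compare 2 vs 1: take 1 from right. Merged: [1]
Compare 2 vs 19: take 2 from left. Merged: [1, 2]
Compare 15 vs 19: take 15 from left. Merged: [1, 2, 15]
Compare 27 vs 19: take 19 from right. Merged: [1, 2, 15, 19]
Compare 27 vs 25: take 25 from right. Merged: [1, 2, 15, 19, 25]
Compare 27 vs 36: take 27 from left. Merged: [1, 2, 15, 19, 25, 27]
Compare 33 vs 36: take 33 from left. Merged: [1, 2, 15, 19, 25, 27, 33]
Compare 39 vs 36: take 36 from right. Merged: [1, 2, 15, 19, 25, 27, 33, 36]
Compare 39 vs 39: take 39 from left. Merged: [1, 2, 15, 19, 25, 27, 33, 36, 39]
Append remaining from right: [39, 40]. Merged: [1, 2, 15, 19, 25, 27, 33, 36, 39, 39, 40]

Final merged array: [1, 2, 15, 19, 25, 27, 33, 36, 39, 39, 40]
Total comparisons: 9

The merged array is [1, 2, 15, 19, 25, 27, 33, 36, 39, 39, 40], requiring 9 comparisons. The merge step runs in O(n) time where n is the total number of elements.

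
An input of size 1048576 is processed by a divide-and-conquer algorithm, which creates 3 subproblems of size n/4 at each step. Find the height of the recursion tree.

For divide and conquer with division factor 4:

Problem sizes at each level:
Level 0: 1048576
Level 1: 262144
Level 2: 65536
Level 3: 16384
Level 4: 4096
Level 5: 1024
Level 6: 256
Level 7: 64
Level 8: 16
Level 9: 4
Level 10: 1

The root is level 0 and the size-1 base case is level 10 (the tree spans levels 0 through 10, i.e. 11 levels counting the root), so the depth is the number of divisions: log_4(1048576) = 10

The recursion tree depth is log_4(1048576) = 10. At each level, the problem size is divided by 4, so it takes 10 divisions to reduce to a base case of size 1. The algorithm makes 3 recursive calls at each level.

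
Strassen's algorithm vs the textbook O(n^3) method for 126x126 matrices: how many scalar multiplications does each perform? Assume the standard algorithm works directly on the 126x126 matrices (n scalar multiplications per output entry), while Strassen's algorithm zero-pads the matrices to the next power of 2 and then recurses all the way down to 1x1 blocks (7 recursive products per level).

Matrix multiplication for 126x126 matrices:

Strassen's algorithm requires power-of-2 dimensions. Pad 126x126 to 128x128 (next power of 2).

Standard algorithm: 126^3 = 2000376 multiplications
Strassen's algorithm: 7^(log2(128)) = 7^7 = 823543 multiplications
Savings: 2000376 - 823543 = 1176833 multiplications

Standard: 2000376 multiplications (126^3). Strassen: 823543 multiplications (7^7, after padding to 128x128). Strassen reduces 8 recursive multiplications to 7 at each level.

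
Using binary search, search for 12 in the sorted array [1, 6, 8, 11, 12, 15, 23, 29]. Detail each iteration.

Binary search for 12 in [1, 6, 8, 11, 12, 15, 23, 29]:

lo=0, hi=7, mid=3, arr[mid]=11 -> 11 < 12, search right half
lo=4, hi=7, mid=5, arr[mid]=15 -> 15 > 12, search left half
lo=4, hi=4, mid=4, arr[mid]=12 -> Found target at index 4!

Binary search finds 12 at index 4 after 3 comparisons. The search repeatedly halves the search space by comparing with the middle element.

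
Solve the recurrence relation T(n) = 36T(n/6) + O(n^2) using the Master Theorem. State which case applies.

Master Theorem for T(n) = 36T(n/6) + O(n^2):

a = 36, b = 6, c = 2
log_b(a) = log_6(36) = 2.0000

Case 2: c = 2 = log_6(36) = 2.0000
T(n) = O(n^2 log n) = O(n^2 log n)

For T(n) = 36T(n/6) + O(n^2): log_6(36) = 2.0000. This is Case 2 of the Master Theorem (c = log_b(a), equal work at all levels), giving O(n^2 log n).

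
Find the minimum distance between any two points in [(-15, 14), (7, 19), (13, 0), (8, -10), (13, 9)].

Computing all pairwise distances among 5 points:

d((-15, 14), (7, 19)) = 22.561
d((-15, 14), (13, 0)) = 31.305
d((-15, 14), (8, -10)) = 33.2415
d((-15, 14), (13, 9)) = 28.4429
d((7, 19), (13, 0)) = 19.9249
d((7, 19), (8, -10)) = 29.0172
d((7, 19), (13, 9)) = 11.6619
d((13, 0), (8, -10)) = 11.1803
d((13, 0), (13, 9)) = 9.0 <-- minimum
d((8, -10), (13, 9)) = 19.6469

Closest pair: (13, 0) and (13, 9) with distance 9.0

The closest pair is (13, 0) and (13, 9) with Euclidean distance 9.0. For 5 points, brute-force pairwise comparison is shown above. For large n, the divide-and-conquer algorithm (sort by x, recurse on halves, check the dividing strip) achieves O(n log n).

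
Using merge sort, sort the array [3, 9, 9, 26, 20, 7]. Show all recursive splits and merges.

Merge sort trace:

Split: [3, 9, 9, 26, 20, 7] -> [3, 9, 9] and [26, 20, 7]
  Split: [3, 9, 9] -> [3] and [9, 9]
    Split: [9, 9] -> [9] and [9]
    Merge: [9] + [9] -> [9, 9]
  Merge: [3] + [9, 9] -> [3, 9, 9]
  Split: [26, 20, 7] -> [26] and [20, 7]
    Split: [20, 7] -> [20] and [7]
    Merge: [20] + [7] -> [7, 20]
  Merge: [26] + [7, 20] -> [7, 20, 26]
Merge: [3, 9, 9] + [7, 20, 26] -> [3, 7, 9, 9, 20, 26]

Final sorted array: [3, 7, 9, 9, 20, 26]

The merge sort proceeds by recursively splitting the array and merging sorted halves.
After all merges, the sorted array is [3, 7, 9, 9, 20, 26].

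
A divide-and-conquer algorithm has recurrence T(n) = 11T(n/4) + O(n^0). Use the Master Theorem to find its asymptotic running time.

Master Theorem for T(n) = 11T(n/4) + O(n^0):

a = 11, b = 4, c = 0
log_b(a) = log_4(11) = 1.7297

Case 1: c = 0 < log_4(11) = 1.7297
T(n) = O(n^(log_4 11))

For T(n) = 11T(n/4) + O(n^0): log_4(11) = 1.7297. This is Case 1 of the Master Theorem (c < log_b(a), work dominated by leaves), giving O(n^(log_4 11)).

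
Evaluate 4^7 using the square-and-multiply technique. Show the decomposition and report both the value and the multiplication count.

Computing 4^7 by squaring (build up from 4^1; each line after the first costs one multiplication):

4^1 = 4
4^2 = (4^1)^2 = 4^2 = 16
4^3 = 4 * 4^2 = 4 * 16 = 64
4^6 = (4^3)^2 = 64^2 = 4096
4^7 = 4 * 4^6 = 4 * 4096 = 16384

Result: 16384
Multiplications needed: 4 (4 lines after 4^1)

4^7 = 16384. Using exponentiation by squaring, this requires 4 multiplications. The key idea: if the exponent is even, square the half-power; if odd, multiply by the base once.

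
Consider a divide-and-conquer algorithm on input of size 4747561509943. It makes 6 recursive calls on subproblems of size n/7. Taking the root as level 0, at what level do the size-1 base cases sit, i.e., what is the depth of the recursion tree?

For divide and conquer with division factor 7:

Problem sizes at each level:
Level 0: 4747561509943
Level 1: 678223072849
Level 2: 96889010407
Level 3: 13841287201
Level 4: 1977326743
Level 5: 282475249
Level 6: 40353607
Level 7: 5764801
Level 8: 823543
Level 9: 117649
Level 10: 16807
Level 11: 2401
Level 12: 343
Level 13: 49
Level 14: 7
Level 15: 1

The root is level 0 and the size-1 base case is level 15 (the tree spans levels 0 through 15, i.e. 16 levels counting the root), so the depth is the number of divisions: log_7(4747561509943) = 15

The recursion tree depth is log_7(4747561509943) = 15. At each level, the problem size is divided by 7, so it takes 15 divisions to reduce to a base case of size 1. The algorithm makes 6 recursive calls at each level.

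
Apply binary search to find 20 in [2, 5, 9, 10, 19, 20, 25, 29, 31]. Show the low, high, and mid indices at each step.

Binary search for 20 in [2, 5, 9, 10, 19, 20, 25, 29, 31]:

lo=0, hi=8, mid=4, arr[mid]=19 -> 19 < 20, search right half
lo=5, hi=8, mid=6, arr[mid]=25 -> 25 > 20, search left half
lo=5, hi=5, mid=5, arr[mid]=20 -> Found target at index 5!

Binary search finds 20 at index 5 after 3 comparisons. The search repeatedly halves the search space by comparing with the middle element.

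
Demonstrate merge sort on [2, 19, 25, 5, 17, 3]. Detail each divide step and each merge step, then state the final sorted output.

Merge sort trace:

Split: [2, 19, 25, 5, 17, 3] -> [2, 19, 25] and [5, 17, 3]
  Split: [2, 19, 25] -> [2] and [19, 25]
    Split: [19, 25] -> [19] and [25]
    Merge: [19] + [25] -> [19, 25]
  Merge: [2] + [19, 25] -> [2, 19, 25]
  Split: [5, 17, 3] -> [5] and [17, 3]
    Split: [17, 3] -> [17] and [3]
    Merge: [17] + [3] -> [3, 17]
  Merge: [5] + [3, 17] -> [3, 5, 17]
Merge: [2, 19, 25] + [3, 5, 17] -> [2, 3, 5, 17, 19, 25]

Final sorted array: [2, 3, 5, 17, 19, 25]

The merge sort proceeds by recursively splitting the array and merging sorted halves.
After all merges, the sorted array is [2, 3, 5, 17, 19, 25].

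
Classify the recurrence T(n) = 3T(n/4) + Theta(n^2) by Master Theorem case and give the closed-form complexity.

Master Theorem for T(n) = 3T(n/4) + O(n^2):

a = 3, b = 4, c = 2
log_b(a) = log_4(3) = 0.7925

Case 3: c = 2 > log_4(3) = 0.7925
T(n) = O(n^2) = O(n^2)

For T(n) = 3T(n/4) + O(n^2): log_4(3) = 0.7925. This is Case 3 of the Master Theorem (c > log_b(a), work dominated by root), giving O(n^2).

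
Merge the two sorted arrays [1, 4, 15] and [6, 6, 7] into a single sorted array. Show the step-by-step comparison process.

Merging process:

Compare 1 vs 6: take 1 from left. Merged: [1]
Compare 4 vs 6: take 4 from left. Merged: [1, 4]
Compare 15 vs 6: take 6 from right. Merged: [1, 4, 6]
Compare 15 vs 6: take 6 from right. Merged: [1, 4, 6, 6]
Compare 15 vs 7: take 7 from right. Merged: [1, 4, 6, 6, 7]
Append remaining from left: [15]. Merged: [1, 4, 6, 6, 7, 15]

Final merged array: [1, 4, 6, 6, 7, 15]
Total comparisons: 5

The merged array is [1, 4, 6, 6, 7, 15], requiring 5 comparisons. The merge step runs in O(n) time where n is the total number of elements.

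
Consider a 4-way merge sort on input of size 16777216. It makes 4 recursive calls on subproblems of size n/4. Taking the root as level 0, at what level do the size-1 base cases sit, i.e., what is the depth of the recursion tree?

For divide and conquer with division factor 4:

Problem sizes at each level:
Level 0: 16777216
Level 1: 4194304
Level 2: 1048576
Level 3: 262144
Level 4: 65536
Level 5: 16384
Level 6: 4096
Level 7: 1024
Level 8: 256
Level 9: 64
Level 10: 16
Level 11: 4
Level 12: 1

The root is level 0 and the size-1 base case is level 12 (the tree spans levels 0 through 12, i.e. 13 levels counting the root), so the depth is the number of divisions: log_4(16777216) = 12

The recursion tree depth is log_4(16777216) = 12. At each level, the problem size is divided by 4, so it takes 12 divisions to reduce to a base case of size 1. The algorithm makes 4 recursive calls at each level.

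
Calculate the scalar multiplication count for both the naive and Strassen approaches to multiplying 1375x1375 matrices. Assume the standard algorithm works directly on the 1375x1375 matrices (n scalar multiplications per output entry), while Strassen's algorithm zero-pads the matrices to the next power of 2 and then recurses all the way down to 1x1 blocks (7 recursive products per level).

Matrix multiplication for 1375x1375 matrices:

Strassen's algorithm requires power-of-2 dimensions. Pad 1375x1375 to 2048x2048 (next power of 2).

Standard algorithm: 1375^3 = 2599609375 multiplications
Strassen's algorithm: 7^(log2(2048)) = 7^11 = 1977326743 multiplications
Savings: 2599609375 - 1977326743 = 622282632 multiplications

Standard: 2599609375 multiplications (1375^3). Strassen: 1977326743 multiplications (7^11, after padding to 2048x2048). Strassen reduces 8 recursive multiplications to 7 at each level.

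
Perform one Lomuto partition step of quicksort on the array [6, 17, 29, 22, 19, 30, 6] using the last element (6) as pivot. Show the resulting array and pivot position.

Lomuto partition with pivot = 6:

Initial array: [6, 17, 29, 22, 19, 30, 6]

arr[0]=6 <= 6: swap with position 0, array becomes [6, 17, 29, 22, 19, 30, 6]
arr[1]=17 > 6: no swap
arr[2]=29 > 6: no swap
arr[3]=22 > 6: no swap
arr[4]=19 > 6: no swap
arr[5]=30 > 6: no swap

Place pivot at position 1: [6, 6, 29, 22, 19, 30, 17]
Pivot position: 1

After partitioning with pivot 6, the array becomes [6, 6, 29, 22, 19, 30, 17]. The pivot is placed at index 1. All elements to the left of the pivot are <= 6, and all elements to the right are > 6.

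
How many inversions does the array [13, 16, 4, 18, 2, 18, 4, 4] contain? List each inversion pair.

Finding inversions in [13, 16, 4, 18, 2, 18, 4, 4]:

(0, 2): arr[0]=13 > arr[2]=4
(0, 4): arr[0]=13 > arr[4]=2
(0, 6): arr[0]=13 > arr[6]=4
(0, 7): arr[0]=13 > arr[7]=4
(1, 2): arr[1]=16 > arr[2]=4
(1, 4): arr[1]=16 > arr[4]=2
(1, 6): arr[1]=16 > arr[6]=4
(1, 7): arr[1]=16 > arr[7]=4
(2, 4): arr[2]=4 > arr[4]=2
(3, 4): arr[3]=18 > arr[4]=2
(3, 6): arr[3]=18 > arr[6]=4
(3, 7): arr[3]=18 > arr[7]=4
(5, 6): arr[5]=18 > arr[6]=4
(5, 7): arr[5]=18 > arr[7]=4

Total inversions: 14

The array has 14 inversion(s): (0,2), (0,4), (0,6), (0,7), (1,2), (1,4), (1,6), (1,7), (2,4), (3,4), (3,6), (3,7), (5,6), (5,7). Each pair (i,j) satisfies i < j and arr[i] > arr[j].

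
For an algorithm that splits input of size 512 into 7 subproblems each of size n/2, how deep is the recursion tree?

For divide and conquer with division factor 2:

Problem sizes at each level:
Level 0: 512
Level 1: 256
Level 2: 128
Level 3: 64
Level 4: 32
Level 5: 16
Level 6: 8
Level 7: 4
Level 8: 2
Level 9: 1

The root is level 0 and the size-1 base case is level 9 (the tree spans levels 0 through 9, i.e. 10 levels counting the root), so the depth is the number of divisions: log_2(512) = 9

The recursion tree depth is log_2(512) = 9. At each level, the problem size is divided by 2, so it takes 9 divisions to reduce to a base case of size 1. The algorithm makes 7 recursive calls at each level.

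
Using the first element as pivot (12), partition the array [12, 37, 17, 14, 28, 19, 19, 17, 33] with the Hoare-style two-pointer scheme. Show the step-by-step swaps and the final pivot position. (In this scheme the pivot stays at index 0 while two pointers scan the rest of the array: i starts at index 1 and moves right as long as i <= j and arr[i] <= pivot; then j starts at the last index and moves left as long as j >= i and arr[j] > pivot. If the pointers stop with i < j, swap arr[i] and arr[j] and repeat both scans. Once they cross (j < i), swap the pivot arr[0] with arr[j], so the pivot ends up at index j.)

Hoare-style two-pointer partition with pivot = 12:

Initial array: [12, 37, 17, 14, 28, 19, 19, 17, 33]

Pointers start at i = 1, j = 8.
i ends at 1, j ends at 0: the pointers have crossed (j < i), so scanning stops.

j = 0, so swapping arr[0] with arr[j] leaves the pivot at position 0: [12, 37, 17, 14, 28, 19, 19, 17, 33]
Pivot position: 0

After partitioning with pivot 12, the array becomes [12, 37, 17, 14, 28, 19, 19, 17, 33]. The pivot is placed at index 0. All elements to the left of the pivot are <= 12, and all elements to the right are > 12.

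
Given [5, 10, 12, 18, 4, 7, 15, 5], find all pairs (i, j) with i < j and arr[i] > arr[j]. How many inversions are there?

Finding inversions in [5, 10, 12, 18, 4, 7, 15, 5]:

(0, 4): arr[0]=5 > arr[4]=4
(1, 4): arr[1]=10 > arr[4]=4
(1, 5): arr[1]=10 > arr[5]=7
(1, 7): arr[1]=10 > arr[7]=5
(2, 4): arr[2]=12 > arr[4]=4
(2, 5): arr[2]=12 > arr[5]=7
(2, 7): arr[2]=12 > arr[7]=5
(3, 4): arr[3]=18 > arr[4]=4
(3, 5): arr[3]=18 > arr[5]=7
(3, 6): arr[3]=18 > arr[6]=15
(3, 7): arr[3]=18 > arr[7]=5
(5, 7): arr[5]=7 > arr[7]=5
(6, 7): arr[6]=15 > arr[7]=5

Total inversions: 13

The array has 13 inversion(s): (0,4), (1,4), (1,5), (1,7), (2,4), (2,5), (2,7), (3,4), (3,5), (3,6), (3,7), (5,7), (6,7). Each pair (i,j) satisfies i < j and arr[i] > arr[j].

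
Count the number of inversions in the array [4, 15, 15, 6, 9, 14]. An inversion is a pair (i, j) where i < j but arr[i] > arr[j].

Finding inversions in [4, 15, 15, 6, 9, 14]:

(1, 3): arr[1]=15 > arr[3]=6
(1, 4): arr[1]=15 > arr[4]=9
(1, 5): arr[1]=15 > arr[5]=14
(2, 3): arr[2]=15 > arr[3]=6
(2, 4): arr[2]=15 > arr[4]=9
(2, 5): arr[2]=15 > arr[5]=14

Total inversions: 6

The array has 6 inversion(s): (1,3), (1,4), (1,5), (2,3), (2,4), (2,5). Each pair (i,j) satisfies i < j and arr[i] > arr[j].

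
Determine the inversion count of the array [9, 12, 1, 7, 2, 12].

Finding inversions in [9, 12, 1, 7, 2, 12]:

(0, 2): arr[0]=9 > arr[2]=1
(0, 3): arr[0]=9 > arr[3]=7
(0, 4): arr[0]=9 > arr[4]=2
(1, 2): arr[1]=12 > arr[2]=1
(1, 3): arr[1]=12 > arr[3]=7
(1, 4): arr[1]=12 > arr[4]=2
(3, 4): arr[3]=7 > arr[4]=2

Total inversions: 7

The array has 7 inversion(s): (0,2), (0,3), (0,4), (1,2), (1,3), (1,4), (3,4). Each pair (i,j) satisfies i < j and arr[i] > arr[j].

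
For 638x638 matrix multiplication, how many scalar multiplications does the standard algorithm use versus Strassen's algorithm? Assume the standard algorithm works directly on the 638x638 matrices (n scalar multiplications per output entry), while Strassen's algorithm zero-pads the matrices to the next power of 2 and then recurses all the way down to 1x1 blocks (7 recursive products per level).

Matrix multiplication for 638x638 matrices:

Strassen's algorithm requires power-of-2 dimensions. Pad 638x638 to 1024x1024 (next power of 2).

Standard algorithm: 638^3 = 259694072 multiplications
Strassen's algorithm: 7^(log2(1024)) = 7^10 = 282475249 multiplications
Difference: 259694072 - 282475249 = -22781177 (Strassen uses MORE here due to padding overhead — for small or just-over-power-of-2 n, padding can outweigh the per-level savings)

Standard: 259694072 multiplications (638^3). Strassen: 282475249 multiplications (7^10, after padding to 1024x1024). Strassen reduces 8 recursive multiplications to 7 at each level.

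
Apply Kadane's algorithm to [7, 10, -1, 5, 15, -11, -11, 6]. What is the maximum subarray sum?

Using Kadane's algorithm on [7, 10, -1, 5, 15, -11, -11, 6]:

Scanning through the array:
Position 1 (value 10): max_ending_here = 17, max_so_far = 17
Position 2 (value -1): max_ending_here = 16, max_so_far = 17
Position 3 (value 5): max_ending_here = 21, max_so_far = 21
Position 4 (value 15): max_ending_here = 36, max_so_far = 36
Position 5 (value -11): max_ending_here = 25, max_so_far = 36
Position 6 (value -11): max_ending_here = 14, max_so_far = 36
Position 7 (value 6): max_ending_here = 20, max_so_far = 36

Maximum subarray: [7, 10, -1, 5, 15]
Maximum sum: 36

The maximum subarray is [7, 10, -1, 5, 15] with sum 36. This subarray runs from index 0 to index 4.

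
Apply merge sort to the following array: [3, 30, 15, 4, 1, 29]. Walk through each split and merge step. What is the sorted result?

Merge sort trace:

Split: [3, 30, 15, 4, 1, 29] -> [3, 30, 15] and [4, 1, 29]
  Split: [3, 30, 15] -> [3] and [30, 15]
    Split: [30, 15] -> [30] and [15]
    Merge: [30] + [15] -> [15, 30]
  Merge: [3] + [15, 30] -> [3, 15, 30]
  Split: [4, 1, 29] -> [4] and [1, 29]
    Split: [1, 29] -> [1] and [29]
    Merge: [1] + [29] -> [1, 29]
  Merge: [4] + [1, 29] -> [1, 4, 29]
Merge: [3, 15, 30] + [1, 4, 29] -> [1, 3, 4, 15, 29, 30]

Final sorted array: [1, 3, 4, 15, 29, 30]

The merge sort proceeds by recursively splitting the array and merging sorted halves.
After all merges, the sorted array is [1, 3, 4, 15, 29, 30].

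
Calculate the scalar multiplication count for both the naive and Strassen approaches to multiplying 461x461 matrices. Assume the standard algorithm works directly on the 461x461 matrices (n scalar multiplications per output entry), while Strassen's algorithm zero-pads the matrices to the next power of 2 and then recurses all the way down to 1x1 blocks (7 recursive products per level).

Matrix multiplication for 461x461 matrices:

Strassen's algorithm requires power-of-2 dimensions. Pad 461x461 to 512x512 (next power of 2).

Standard algorithm: 461^3 = 97972181 multiplications
Strassen's algorithm: 7^(log2(512)) = 7^9 = 40353607 multiplications
Savings: 97972181 - 40353607 = 57618574 multiplications

Standard: 97972181 multiplications (461^3). Strassen: 40353607 multiplications (7^9, after padding to 512x512). Strassen reduces 8 recursive multiplications to 7 at each level.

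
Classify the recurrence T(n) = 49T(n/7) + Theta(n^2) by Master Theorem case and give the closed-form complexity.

Master Theorem for T(n) = 49T(n/7) + O(n^2):

a = 49, b = 7, c = 2
log_b(a) = log_7(49) = 2.0000

Case 2: c = 2 = log_7(49) = 2.0000
T(n) = O(n^2 log n) = O(n^2 log n)

For T(n) = 49T(n/7) + O(n^2): log_7(49) = 2.0000. This is Case 2 of the Master Theorem (c = log_b(a), equal work at all levels), giving O(n^2 log n).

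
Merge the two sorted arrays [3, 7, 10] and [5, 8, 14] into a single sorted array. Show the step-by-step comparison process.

Merging process:

Compare 3 vs 5: take 3 from left. Merged: [3]
Compare 7 vs 5: take 5 from right. Merged: [3, 5]
Compare 7 vs 8: take 7 from left. Merged: [3, 5, 7]
Compare 10 vs 8: take 8 from right. Merged: [3, 5, 7, 8]
Compare 10 vs 14: take 10 from left. Merged: [3, 5, 7, 8, 10]
Append remaining from right: [14]. Merged: [3, 5, 7, 8, 10, 14]

Final merged array: [3, 5, 7, 8, 10, 14]
Total comparisons: 5

The merged array is [3, 5, 7, 8, 10, 14], requiring 5 comparisons. The merge step runs in O(n) time where n is the total number of elements.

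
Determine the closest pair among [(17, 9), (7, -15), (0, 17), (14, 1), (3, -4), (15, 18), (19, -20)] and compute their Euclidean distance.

Computing all pairwise distances among 7 points:

d((17, 9), (7, -15)) = 26.0
d((17, 9), (0, 17)) = 18.7883
d((17, 9), (14, 1)) = 8.544 <-- minimum
d((17, 9), (3, -4)) = 19.105
d((17, 9), (15, 18)) = 9.2195
d((17, 9), (19, -20)) = 29.0689
d((7, -15), (0, 17)) = 32.7567
d((7, -15), (14, 1)) = 17.4642
d((7, -15), (3, -4)) = 11.7047
d((7, -15), (15, 18)) = 33.9559
d((7, -15), (19, -20)) = 13.0
d((0, 17), (14, 1)) = 21.2603
d((0, 17), (3, -4)) = 21.2132
d((0, 17), (15, 18)) = 15.0333
d((0, 17), (19, -20)) = 41.5933
d((14, 1), (3, -4)) = 12.083
d((14, 1), (15, 18)) = 17.0294
d((14, 1), (19, -20)) = 21.587
d((3, -4), (15, 18)) = 25.0599
d((3, -4), (19, -20)) = 22.6274
d((15, 18), (19, -20)) = 38.2099

Closest pair: (17, 9) and (14, 1) with distance 8.544

The closest pair is (17, 9) and (14, 1) with Euclidean distance 8.544. For 7 points, brute-force pairwise comparison is shown above. For large n, the divide-and-conquer algorithm (sort by x, recurse on halves, check the dividing strip) achieves O(n log n).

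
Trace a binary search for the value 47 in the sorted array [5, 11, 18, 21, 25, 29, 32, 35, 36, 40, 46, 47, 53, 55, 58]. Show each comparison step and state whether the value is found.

Binary search for 47 in [5, 11, 18, 21, 25, 29, 32, 35, 36, 40, 46, 47, 53, 55, 58]:

lo=0, hi=14, mid=7, arr[mid]=35 -> 35 < 47, search right half
lo=8, hi=14, mid=11, arr[mid]=47 -> Found target at index 11!

Binary search finds 47 at index 11 after 2 comparisons. The search repeatedly halves the search space by comparing with the middle element.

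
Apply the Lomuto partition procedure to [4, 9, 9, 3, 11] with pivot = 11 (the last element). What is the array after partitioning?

Lomuto partition with pivot = 11:

Initial array: [4, 9, 9, 3, 11]

arr[0]=4 <= 11: swap with position 0, array becomes [4, 9, 9, 3, 11]
arr[1]=9 <= 11: swap with position 1, array becomes [4, 9, 9, 3, 11]
arr[2]=9 <= 11: swap with position 2, array becomes [4, 9, 9, 3, 11]
arr[3]=3 <= 11: swap with position 3, array becomes [4, 9, 9, 3, 11]

Place pivot at position 4: [4, 9, 9, 3, 11]
Pivot position: 4

After partitioning with pivot 11, the array becomes [4, 9, 9, 3, 11]. The pivot is placed at index 4. All elements to the left of the pivot are <= 11, and all elements to the right are > 11.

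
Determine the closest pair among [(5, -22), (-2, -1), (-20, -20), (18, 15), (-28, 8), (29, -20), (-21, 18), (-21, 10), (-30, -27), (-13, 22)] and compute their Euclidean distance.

Computing all pairwise distances among 10 points:

d((5, -22), (-2, -1)) = 22.1359
d((5, -22), (-20, -20)) = 25.0799
d((5, -22), (18, 15)) = 39.2173
d((5, -22), (-28, 8)) = 44.5982
d((5, -22), (29, -20)) = 24.0832
d((5, -22), (-21, 18)) = 47.7074
d((5, -22), (-21, 10)) = 41.2311
d((5, -22), (-30, -27)) = 35.3553
d((5, -22), (-13, 22)) = 47.5395
d((-2, -1), (-20, -20)) = 26.1725
d((-2, -1), (18, 15)) = 25.6125
d((-2, -1), (-28, 8)) = 27.5136
d((-2, -1), (29, -20)) = 36.3593
d((-2, -1), (-21, 18)) = 26.8701
d((-2, -1), (-21, 10)) = 21.9545
d((-2, -1), (-30, -27)) = 38.2099
d((-2, -1), (-13, 22)) = 25.4951
d((-20, -20), (18, 15)) = 51.6624
d((-20, -20), (-28, 8)) = 29.1204
d((-20, -20), (29, -20)) = 49.0
d((-20, -20), (-21, 18)) = 38.0132
d((-20, -20), (-21, 10)) = 30.0167
d((-20, -20), (-30, -27)) = 12.2066
d((-20, -20), (-13, 22)) = 42.5793
d((18, 15), (-28, 8)) = 46.5296
d((18, 15), (29, -20)) = 36.6879
d((18, 15), (-21, 18)) = 39.1152
d((18, 15), (-21, 10)) = 39.3192
d((18, 15), (-30, -27)) = 63.7809
d((18, 15), (-13, 22)) = 31.7805
d((-28, 8), (29, -20)) = 63.5059
d((-28, 8), (-21, 18)) = 12.2066
d((-28, 8), (-21, 10)) = 7.2801 <-- minimum
d((-28, 8), (-30, -27)) = 35.0571
d((-28, 8), (-13, 22)) = 20.5183
d((29, -20), (-21, 18)) = 62.8013
d((29, -20), (-21, 10)) = 58.3095
d((29, -20), (-30, -27)) = 59.4138
d((29, -20), (-13, 22)) = 59.397
d((-21, 18), (-21, 10)) = 8.0
d((-21, 18), (-30, -27)) = 45.8912
d((-21, 18), (-13, 22)) = 8.9443
d((-21, 10), (-30, -27)) = 38.0789
d((-21, 10), (-13, 22)) = 14.4222
d((-30, -27), (-13, 22)) = 51.8652

Closest pair: (-28, 8) and (-21, 10) with distance 7.2801

The closest pair is (-28, 8) and (-21, 10) with Euclidean distance 7.2801. For 10 points, brute-force pairwise comparison is shown above. For large n, the divide-and-conquer algorithm (sort by x, recurse on halves, check the dividing strip) achieves O(n log n).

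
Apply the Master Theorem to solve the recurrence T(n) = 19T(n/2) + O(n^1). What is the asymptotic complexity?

Master Theorem for T(n) = 19T(n/2) + O(n^1):

a = 19, b = 2, c = 1
log_b(a) = log_2(19) = 4.2479

Case 1: c = 1 < log_2(19) = 4.2479
T(n) = O(n^(log_2 19))

For T(n) = 19T(n/2) + O(n^1): log_2(19) = 4.2479. This is Case 1 of the Master Theorem (c < log_b(a), work dominated by leaves), giving O(n^(log_2 19)).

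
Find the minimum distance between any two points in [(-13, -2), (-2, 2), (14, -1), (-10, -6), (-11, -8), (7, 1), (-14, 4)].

Computing all pairwise distances among 7 points:

d((-13, -2), (-2, 2)) = 11.7047
d((-13, -2), (14, -1)) = 27.0185
d((-13, -2), (-10, -6)) = 5.0
d((-13, -2), (-11, -8)) = 6.3246
d((-13, -2), (7, 1)) = 20.2237
d((-13, -2), (-14, 4)) = 6.0828
d((-2, 2), (14, -1)) = 16.2788
d((-2, 2), (-10, -6)) = 11.3137
d((-2, 2), (-11, -8)) = 13.4536
d((-2, 2), (7, 1)) = 9.0554
d((-2, 2), (-14, 4)) = 12.1655
d((14, -1), (-10, -6)) = 24.5153
d((14, -1), (-11, -8)) = 25.9615
d((14, -1), (7, 1)) = 7.2801
d((14, -1), (-14, 4)) = 28.4429
d((-10, -6), (-11, -8)) = 2.2361 <-- minimum
d((-10, -6), (7, 1)) = 18.3848
d((-10, -6), (-14, 4)) = 10.7703
d((-11, -8), (7, 1)) = 20.1246
d((-11, -8), (-14, 4)) = 12.3693
d((7, 1), (-14, 4)) = 21.2132

Closest pair: (-10, -6) and (-11, -8) with distance 2.2361

The closest pair is (-10, -6) and (-11, -8) with Euclidean distance 2.2361. For 7 points, brute-force pairwise comparison is shown above. For large n, the divide-and-conquer algorithm (sort by x, recurse on halves, check the dividing strip) achieves O(n log n).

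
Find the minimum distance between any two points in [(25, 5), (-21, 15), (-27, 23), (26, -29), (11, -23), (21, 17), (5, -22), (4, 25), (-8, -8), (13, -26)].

Computing all pairwise distances among 10 points:

d((25, 5), (-21, 15)) = 47.0744
d((25, 5), (-27, 23)) = 55.0273
d((25, 5), (26, -29)) = 34.0147
d((25, 5), (11, -23)) = 31.305
d((25, 5), (21, 17)) = 12.6491
d((25, 5), (5, -22)) = 33.6006
d((25, 5), (4, 25)) = 29.0
d((25, 5), (-8, -8)) = 35.4683
d((25, 5), (13, -26)) = 33.2415
d((-21, 15), (-27, 23)) = 10.0
d((-21, 15), (26, -29)) = 64.3817
d((-21, 15), (11, -23)) = 49.679
d((-21, 15), (21, 17)) = 42.0476
d((-21, 15), (5, -22)) = 45.2217
d((-21, 15), (4, 25)) = 26.9258
d((-21, 15), (-8, -8)) = 26.4197
d((-21, 15), (13, -26)) = 53.2635
d((-27, 23), (26, -29)) = 74.2496
d((-27, 23), (11, -23)) = 59.6657
d((-27, 23), (21, 17)) = 48.3735
d((-27, 23), (5, -22)) = 55.2178
d((-27, 23), (4, 25)) = 31.0644
d((-27, 23), (-8, -8)) = 36.3593
d((-27, 23), (13, -26)) = 63.2535
d((26, -29), (11, -23)) = 16.1555
d((26, -29), (21, 17)) = 46.2709
d((26, -29), (5, -22)) = 22.1359
d((26, -29), (4, 25)) = 58.3095
d((26, -29), (-8, -8)) = 39.9625
d((26, -29), (13, -26)) = 13.3417
d((11, -23), (21, 17)) = 41.2311
d((11, -23), (5, -22)) = 6.0828
d((11, -23), (4, 25)) = 48.5077
d((11, -23), (-8, -8)) = 24.2074
d((11, -23), (13, -26)) = 3.6056 <-- minimum
d((21, 17), (5, -22)) = 42.1545
d((21, 17), (4, 25)) = 18.7883
d((21, 17), (-8, -8)) = 38.2884
d((21, 17), (13, -26)) = 43.7379
d((5, -22), (4, 25)) = 47.0106
d((5, -22), (-8, -8)) = 19.105
d((5, -22), (13, -26)) = 8.9443
d((4, 25), (-8, -8)) = 35.1141
d((4, 25), (13, -26)) = 51.788
d((-8, -8), (13, -26)) = 27.6586

Closest pair: (11, -23) and (13, -26) with distance 3.6056

The closest pair is (11, -23) and (13, -26) with Euclidean distance 3.6056. For 10 points, brute-force pairwise comparison is shown above. For large n, the divide-and-conquer algorithm (sort by x, recurse on halves, check the dividing strip) achieves O(n log n).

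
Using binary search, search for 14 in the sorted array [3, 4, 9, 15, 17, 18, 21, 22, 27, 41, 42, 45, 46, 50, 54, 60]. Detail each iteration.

Binary search for 14 in [3, 4, 9, 15, 17, 18, 21, 22, 27, 41, 42, 45, 46, 50, 54, 60]:

lo=0, hi=15, mid=7, arr[mid]=22 -> 22 > 14, search left half
lo=0, hi=6, mid=3, arr[mid]=15 -> 15 > 14, search left half
lo=0, hi=2, mid=1, arr[mid]=4 -> 4 < 14, search right half
lo=2, hi=2, mid=2, arr[mid]=9 -> 9 < 14, search right half
lo=3 > hi=2, target 14 not found

Binary search determines that 14 is not in the array after 4 comparisons. The search space was exhausted without finding the target.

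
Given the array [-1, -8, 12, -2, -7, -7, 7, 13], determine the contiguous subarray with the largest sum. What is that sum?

Using Kadane's algorithm on [-1, -8, 12, -2, -7, -7, 7, 13]:

Scanning through the array:
Position 1 (value -8): max_ending_here = -8, max_so_far = -1
Position 2 (value 12): max_ending_here = 12, max_so_far = 12
Position 3 (value -2): max_ending_here = 10, max_so_far = 12
Position 4 (value -7): max_ending_here = 3, max_so_far = 12
Position 5 (value -7): max_ending_here = -4, max_so_far = 12
Position 6 (value 7): max_ending_here = 7, max_so_far = 12
Position 7 (value 13): max_ending_here = 20, max_so_far = 20

Maximum subarray: [7, 13]
Maximum sum: 20

The maximum subarray is [7, 13] with sum 20. This subarray runs from index 6 to index 7.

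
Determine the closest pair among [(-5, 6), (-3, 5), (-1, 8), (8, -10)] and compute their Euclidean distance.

Computing all pairwise distances among 4 points:

d((-5, 6), (-3, 5)) = 2.2361 <-- minimum
d((-5, 6), (-1, 8)) = 4.4721
d((-5, 6), (8, -10)) = 20.6155
d((-3, 5), (-1, 8)) = 3.6056
d((-3, 5), (8, -10)) = 18.6011
d((-1, 8), (8, -10)) = 20.1246

Closest pair: (-5, 6) and (-3, 5) with distance 2.2361

The closest pair is (-5, 6) and (-3, 5) with Euclidean distance 2.2361. For 4 points, brute-force pairwise comparison is shown above. For large n, the divide-and-conquer algorithm (sort by x, recurse on halves, check the dividing strip) achieves O(n log n).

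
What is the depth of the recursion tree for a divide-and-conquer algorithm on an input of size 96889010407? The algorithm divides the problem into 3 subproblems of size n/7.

For divide and conquer with division factor 7:

Problem sizes at each level:
Level 0: 96889010407
Level 1: 13841287201
Level 2: 1977326743
Level 3: 282475249
Level 4: 40353607
Level 5: 5764801
Level 6: 823543
Level 7: 117649
Level 8: 16807
Level 9: 2401
Level 10: 343
Level 11: 49
Level 12: 7
Level 13: 1

The root is level 0 and the size-1 base case is level 13 (the tree spans levels 0 through 13, i.e. 14 levels counting the root), so the depth is the number of divisions: log_7(96889010407) = 13

The recursion tree depth is log_7(96889010407) = 13. At each level, the problem size is divided by 7, so it takes 13 divisions to reduce to a base case of size 1. The algorithm makes 3 recursive calls at each level.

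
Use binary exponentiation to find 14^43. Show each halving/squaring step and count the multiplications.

Computing 14^43 by squaring (build up from 14^1; each line after the first costs one multiplication):

14^1 = 14
14^2 = (14^1)^2 = 14^2 = 196
14^4 = (14^2)^2 = 196^2 = 38416
14^5 = 14 * 14^4 = 14 * 38416 = 537824
14^10 = (14^5)^2 = 537824^2 = 289254654976
14^20 = (14^10)^2 = 289254654976^2 = 83668255425284801560576
14^21 = 14 * 14^20 = 14 * 83668255425284801560576 = 1171355575953987221848064
14^42 = (14^21)^2 = 1171355575953987221848064^2 = 1372073885318497127491074758162987278899500548096
14^43 = 14 * 14^42 = 14 * 1372073885318497127491074758162987278899500548096 = 19209034394458959784875046614281821904593007673344

Result: 19209034394458959784875046614281821904593007673344
Multiplications needed: 8 (8 lines after 14^1)

14^43 = 19209034394458959784875046614281821904593007673344. Using exponentiation by squaring, this requires 8 multiplications. The key idea: if the exponent is even, square the half-power; if odd, multiply by the base once.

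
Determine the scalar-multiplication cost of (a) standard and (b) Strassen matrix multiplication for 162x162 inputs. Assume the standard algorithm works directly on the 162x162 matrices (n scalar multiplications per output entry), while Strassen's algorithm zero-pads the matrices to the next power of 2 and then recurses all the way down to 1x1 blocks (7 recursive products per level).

Matrix multiplication for 162x162 matrices:

Strassen's algorithm requires power-of-2 dimensions. Pad 162x162 to 256x256 (next power of 2).

Standard algorithm: 162^3 = 4251528 multiplications
Strassen's algorithm: 7^(log2(256)) = 7^8 = 5764801 multiplications
Difference: 4251528 - 5764801 = -1513273 (Strassen uses MORE here due to padding overhead — for small or just-over-power-of-2 n, padding can outweigh the per-level savings)

Standard: 4251528 multiplications (162^3). Strassen: 5764801 multiplications (7^8, after padding to 256x256). Strassen reduces 8 recursive multiplications to 7 at each level.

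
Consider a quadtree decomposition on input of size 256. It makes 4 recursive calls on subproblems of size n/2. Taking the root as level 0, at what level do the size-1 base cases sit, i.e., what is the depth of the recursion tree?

For divide and conquer with division factor 2:

Problem sizes at each level:
Level 0: 256
Level 1: 128
Level 2: 64
Level 3: 32
Level 4: 16
Level 5: 8
Level 6: 4
Level 7: 2
Level 8: 1

The root is level 0 and the size-1 base case is level 8 (the tree spans levels 0 through 8, i.e. 9 levels counting the root), so the depth is the number of divisions: log_2(256) = 8

The recursion tree depth is log_2(256) = 8. At each level, the problem size is divided by 2, so it takes 8 divisions to reduce to a base case of size 1. The algorithm makes 4 recursive calls at each level.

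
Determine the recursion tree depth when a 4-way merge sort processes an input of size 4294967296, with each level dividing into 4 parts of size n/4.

For divide and conquer with division factor 4:

Problem sizes at each level:
Level 0: 4294967296
Level 1: 1073741824
Level 2: 268435456
Level 3: 67108864
Level 4: 16777216
Level 5: 4194304
Level 6: 1048576
Level 7: 262144
Level 8: 65536
Level 9: 16384
Level 10: 4096
Level 11: 1024
Level 12: 256
Level 13: 64
Level 14: 16
Level 15: 4
Level 16: 1

The root is level 0 and the size-1 base case is level 16 (the tree spans levels 0 through 16, i.e. 17 levels counting the root), so the depth is the number of divisions: log_4(4294967296) = 16

The recursion tree depth is log_4(4294967296) = 16. At each level, the problem size is divided by 4, so it takes 16 divisions to reduce to a base case of size 1. The algorithm makes 4 recursive calls at each level.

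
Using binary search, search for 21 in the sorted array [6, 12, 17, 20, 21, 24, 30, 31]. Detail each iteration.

Binary search for 21 in [6, 12, 17, 20, 21, 24, 30, 31]:

lo=0, hi=7, mid=3, arr[mid]=20 -> 20 < 21, search right half
lo=4, hi=7, mid=5, arr[mid]=24 -> 24 > 21, search left half
lo=4, hi=4, mid=4, arr[mid]=21 -> Found target at index 4!

Binary search finds 21 at index 4 after 3 comparisons. The search repeatedly halves the search space by comparing with the middle element.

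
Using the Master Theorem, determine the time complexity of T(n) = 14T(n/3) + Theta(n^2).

Master Theorem for T(n) = 14T(n/3) + O(n^2):

a = 14, b = 3, c = 2
log_b(a) = log_3(14) = 2.4022

Case 1: c = 2 < log_3(14) = 2.4022
T(n) = O(n^(log_3 14))

For T(n) = 14T(n/3) + O(n^2): log_3(14) = 2.4022. This is Case 1 of the Master Theorem (c < log_b(a), work dominated by leaves), giving O(n^(log_3 14)).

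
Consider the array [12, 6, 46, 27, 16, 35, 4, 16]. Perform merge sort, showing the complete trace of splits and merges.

Merge sort trace:

Split: [12, 6, 46, 27, 16, 35, 4, 16] -> [12, 6, 46, 27] and [16, 35, 4, 16]
  Split: [12, 6, 46, 27] -> [12, 6] and [46, 27]
    Split: [12, 6] -> [12] and [6]
    Merge: [12] + [6] -> [6, 12]
    Split: [46, 27] -> [46] and [27]
    Merge: [46] + [27] -> [27, 46]
  Merge: [6, 12] + [27, 46] -> [6, 12, 27, 46]
  Split: [16, 35, 4, 16] -> [16, 35] and [4, 16]
    Split: [16, 35] -> [16] and [35]
    Merge: [16] + [35] -> [16, 35]
    Split: [4, 16] -> [4] and [16]
    Merge: [4] + [16] -> [4, 16]
  Merge: [16, 35] + [4, 16] -> [4, 16, 16, 35]
Merge: [6, 12, 27, 46] + [4, 16, 16, 35] -> [4, 6, 12, 16, 16, 27, 35, 46]

Final sorted array: [4, 6, 12, 16, 16, 27, 35, 46]

The merge sort proceeds by recursively splitting the array and merging sorted halves.
After all merges, the sorted array is [4, 6, 12, 16, 16, 27, 35, 46].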